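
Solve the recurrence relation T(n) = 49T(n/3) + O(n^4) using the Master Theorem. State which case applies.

Master Theorem for T(n) = 49T(n/3) + O(n^4):

a = 49, b = 3, c = 4
log_b(a) = log_3(49) = 3.5425

Case 3: c = 4 > log_3(49) = 3.5425
T(n) = O(n^4) = O(n^4)

For T(n) = 49T(n/3) + O(n^4): log_3(49) = 3.5425. This is Case 3 of the Master Theorem (c > log_b(a), work dominated by root), giving O(n^4).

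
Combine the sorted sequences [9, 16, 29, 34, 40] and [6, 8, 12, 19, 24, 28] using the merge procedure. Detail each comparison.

Merging process:

Compare 9 vs 6: take 6 from right. Merged: [6]
Compare 9 vs 8: take 8 from right. Merged: [6, 8]
Compare 9 vs 12: take 9 from left. Merged: [6, 8, 9]
Compare 16 vs 12: take 12 from right. Merged: [6, 8, 9, 12]
Compare 16 vs 19: take 16 from left. Merged: [6, 8, 9, 12, 16]
Compare 29 vs 19: take 19 from right. Merged: [6, 8, 9, 12, 16, 19]
Compare 29 vs 24: take 24 from right. Merged: [6, 8, 9, 12, 16, 19, 24]
Compare 29 vs 28: take 28 from right. Merged: [6, 8, 9, 12, 16, 19, 24, 28]
Append remaining from left: [29, 34, 40]. Merged: [6, 8, 9, 12, 16, 19, 24, 28, 29, 34, 40]

Final merged array: [6, 8, 9, 12, 16, 19, 24, 28, 29, 34, 40]
Total comparisons: 8

The merged array is [6, 8, 9, 12, 16, 19, 24, 28, 29, 34, 40], requiring 8 comparisons. The merge step runs in O(n) time where n is the total number of elements.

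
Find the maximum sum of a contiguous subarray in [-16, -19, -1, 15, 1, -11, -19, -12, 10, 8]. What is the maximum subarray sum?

Using Kadane's algorithm on [-16, -19, -1, 15, 1, -11, -19, -12, 10, 8]:

Scanning through the array:
Position 1 (value -19): max_ending_here = -19, max_so_far = -16
Position 2 (value -1): max_ending_here = -1, max_so_far = -1
Position 3 (value 15): max_ending_here = 15, max_so_far = 15
Position 4 (value 1): max_ending_here = 16, max_so_far = 16
Position 5 (value -11): max_ending_here = 5, max_so_far = 16
Position 6 (value -19): max_ending_here = -14, max_so_far = 16
Position 7 (value -12): max_ending_here = -12, max_so_far = 16
Position 8 (value 10): max_ending_here = 10, max_so_far = 16
Position 9 (value 8): max_ending_here = 18, max_so_far = 18

Maximum subarray: [10, 8]
Maximum sum: 18

The maximum subarray is [10, 8] with sum 18. This subarray runs from index 8 to index 9.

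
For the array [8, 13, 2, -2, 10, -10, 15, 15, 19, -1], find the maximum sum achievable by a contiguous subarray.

Using Kadane's algorithm on [8, 13, 2, -2, 10, -10, 15, 15, 19, -1]:

Scanning through the array:
Position 1 (value 13): max_ending_here = 21, max_so_far = 21
Position 2 (value 2): max_ending_here = 23, max_so_far = 23
Position 3 (value -2): max_ending_here = 21, max_so_far = 23
Position 4 (value 10): max_ending_here = 31, max_so_far = 31
Position 5 (value -10): max_ending_here = 21, max_so_far = 31
Position 6 (value 15): max_ending_here = 36, max_so_far = 36
Position 7 (value 15): max_ending_here = 51, max_so_far = 51
Position 8 (value 19): max_ending_here = 70, max_so_far = 70
Position 9 (value -1): max_ending_here = 69, max_so_far = 70

Maximum subarray: [8, 13, 2, -2, 10, -10, 15, 15, 19]
Maximum sum: 70

The maximum subarray is [8, 13, 2, -2, 10, -10, 15, 15, 19] with sum 70. This subarray runs from index 0 to index 8.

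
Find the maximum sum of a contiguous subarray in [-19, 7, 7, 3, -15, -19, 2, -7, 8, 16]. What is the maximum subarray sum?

Using Kadane's algorithm on [-19, 7, 7, 3, -15, -19, 2, -7, 8, 16]:

Scanning through the array:
Position 1 (value 7): max_ending_here = 7, max_so_far = 7
Position 2 (value 7): max_ending_here = 14, max_so_far = 14
Position 3 (value 3): max_ending_here = 17, max_so_far = 17
Position 4 (value -15): max_ending_here = 2, max_so_far = 17
Position 5 (value -19): max_ending_here = -17, max_so_far = 17
Position 6 (value 2): max_ending_here = 2, max_so_far = 17
Position 7 (value -7): max_ending_here = -5, max_so_far = 17
Position 8 (value 8): max_ending_here = 8, max_so_far = 17
Position 9 (value 16): max_ending_here = 24, max_so_far = 24

Maximum subarray: [8, 16]
Maximum sum: 24

The maximum subarray is [8, 16] with sum 24. This subarray runs from index 8 to index 9.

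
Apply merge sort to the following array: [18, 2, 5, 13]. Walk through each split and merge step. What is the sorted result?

Merge sort trace:

Split: [18, 2, 5, 13] -> [18, 2] and [5, 13]
  Split: [18, 2] -> [18] and [2]
  Merge: [18] + [2] -> [2, 18]
  Split: [5, 13] -> [5] and [13]
  Merge: [5] + [13] -> [5, 13]
Merge: [2, 18] + [5, 13] -> [2, 5, 13, 18]

Final sorted array: [2, 5, 13, 18]

The merge sort proceeds by recursively splitting the array and merging sorted halves.
After all merges, the sorted array is [2, 5, 13, 18].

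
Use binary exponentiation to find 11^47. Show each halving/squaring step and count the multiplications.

Computing 11^47 by squaring (build up from 11^1; each line after the first costs one multiplication):

11^1 = 11
11^2 = (11^1)^2 = 11^2 = 121
11^4 = (11^2)^2 = 121^2 = 14641
11^5 = 11 * 11^4 = 11 * 14641 = 161051
11^10 = (11^5)^2 = 161051^2 = 25937424601
11^11 = 11 * 11^10 = 11 * 25937424601 = 285311670611
11^22 = (11^11)^2 = 285311670611^2 = 81402749386839761113321
11^23 = 11 * 11^22 = 11 * 81402749386839761113321 = 895430243255237372246531
11^46 = (11^23)^2 = 895430243255237372246531^2 = 801795320536133573571931534665380233173841533961
11^47 = 11 * 11^46 = 11 * 801795320536133573571931534665380233173841533961 = 8819748525897469309291246881319182564912256873571

Result: 8819748525897469309291246881319182564912256873571
Multiplications needed: 9 (9 lines after 11^1)

11^47 = 8819748525897469309291246881319182564912256873571. Using exponentiation by squaring, this requires 9 multiplications. The key idea: if the exponent is even, square the half-power; if odd, multiply by the base once.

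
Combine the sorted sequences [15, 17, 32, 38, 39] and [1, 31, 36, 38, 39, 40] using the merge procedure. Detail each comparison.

Merging process:

Compare 15 vs 1: take 1 from right. Merged: [1]
Compare 15 vs 31: take 15 from left. Merged: [1, 15]
Compare 17 vs 31: take 17 from left. Merged: [1, 15, 17]
Compare 32 vs 31: take 31 from right. Merged: [1, 15, 17, 31]
Compare 32 vs 36: take 32 from left. Merged: [1, 15, 17, 31, 32]
Compare 38 vs 36: take 36 from right. Merged: [1, 15, 17, 31, 32, 36]
Compare 38 vs 38: take 38 from left. Merged: [1, 15, 17, 31, 32, 36, 38]
Compare 39 vs 38: take 38 from right. Merged: [1, 15, 17, 31, 32, 36, 38, 38]
Compare 39 vs 39: take 39 from left. Merged: [1, 15, 17, 31, 32, 36, 38, 38, 39]
Append remaining from right: [39, 40]. Merged: [1, 15, 17, 31, 32, 36, 38, 38, 39, 39, 40]

Final merged array: [1, 15, 17, 31, 32, 36, 38, 38, 39, 39, 40]
Total comparisons: 9

The merged array is [1, 15, 17, 31, 32, 36, 38, 38, 39, 39, 40], requiring 9 comparisons. The merge step runs in O(n) time where n is the total number of elements.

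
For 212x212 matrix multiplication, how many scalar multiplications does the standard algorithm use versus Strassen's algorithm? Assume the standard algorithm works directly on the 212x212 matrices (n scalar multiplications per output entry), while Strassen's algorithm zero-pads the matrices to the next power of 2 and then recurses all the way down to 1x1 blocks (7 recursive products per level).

Matrix multiplication for 212x212 matrices:

Strassen's algorithm requires power-of-2 dimensions. Pad 212x212 to 256x256 (next power of 2).

Standard algorithm: 212^3 = 9528128 multiplications
Strassen's algorithm: 7^(log2(256)) = 7^8 = 5764801 multiplications
Savings: 9528128 - 5764801 = 3763327 multiplications

Standard: 9528128 multiplications (212^3). Strassen: 5764801 multiplications (7^8, after padding to 256x256). Strassen reduces 8 recursive multiplications to 7 at each level.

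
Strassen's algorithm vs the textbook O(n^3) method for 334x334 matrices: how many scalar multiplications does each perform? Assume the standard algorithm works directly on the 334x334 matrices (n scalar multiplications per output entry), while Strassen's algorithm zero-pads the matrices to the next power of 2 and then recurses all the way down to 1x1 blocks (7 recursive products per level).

Matrix multiplication for 334x334 matrices:

Strassen's algorithm requires power-of-2 dimensions. Pad 334x334 to 512x512 (next power of 2).

Standard algorithm: 334^3 = 37259704 multiplications
Strassen's algorithm: 7^(log2(512)) = 7^9 = 40353607 multiplications
Difference: 37259704 - 40353607 = -3093903 (Strassen uses MORE here due to padding overhead — for small or just-over-power-of-2 n, padding can outweigh the per-level savings)

Standard: 37259704 multiplications (334^3). Strassen: 40353607 multiplications (7^9, after padding to 512x512). Strassen reduces 8 recursive multiplications to 7 at each level.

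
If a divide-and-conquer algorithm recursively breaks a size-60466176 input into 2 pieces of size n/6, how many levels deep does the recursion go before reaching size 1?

For divide and conquer with division factor 6:

Problem sizes at each level:
Level 0: 60466176
Level 1: 10077696
Level 2: 1679616
Level 3: 279936
Level 4: 46656
Level 5: 7776
Level 6: 1296
Level 7: 216
Level 8: 36
Level 9: 6
Level 10: 1

The root is level 0 and the size-1 base case is level 10 (the tree spans levels 0 through 10, i.e. 11 levels counting the root), so the depth is the number of divisions: log_6(60466176) = 10

The recursion tree depth is log_6(60466176) = 10. At each level, the problem size is divided by 6, so it takes 10 divisions to reduce to a base case of size 1. The algorithm makes 2 recursive calls at each level.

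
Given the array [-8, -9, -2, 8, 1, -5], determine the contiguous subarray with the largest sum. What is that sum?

Using Kadane's algorithm on [-8, -9, -2, 8, 1, -5]:

Scanning through the array:
Position 1 (value -9): max_ending_here = -9, max_so_far = -8
Position 2 (value -2): max_ending_here = -2, max_so_far = -2
Position 3 (value 8): max_ending_here = 8, max_so_far = 8
Position 4 (value 1): max_ending_here = 9, max_so_far = 9
Position 5 (value -5): max_ending_here = 4, max_so_far = 9

Maximum subarray: [8, 1]
Maximum sum: 9

The maximum subarray is [8, 1] with sum 9. This subarray runs from index 3 to index 4.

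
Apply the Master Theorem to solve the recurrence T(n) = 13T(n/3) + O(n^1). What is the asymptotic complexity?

Master Theorem for T(n) = 13T(n/3) + O(n^1):

a = 13, b = 3, c = 1
log_b(a) = log_3(13) = 2.3347

Case 1: c = 1 < log_3(13) = 2.3347
T(n) = O(n^(log_3 13))

For T(n) = 13T(n/3) + O(n^1): log_3(13) = 2.3347. This is Case 1 of the Master Theorem (c < log_b(a), work dominated by leaves), giving O(n^(log_3 13)).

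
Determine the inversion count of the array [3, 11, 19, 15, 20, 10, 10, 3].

Finding inversions in [3, 11, 19, 15, 20, 10, 10, 3]:

(1, 5): arr[1]=11 > arr[5]=10
(1, 6): arr[1]=11 > arr[6]=10
(1, 7): arr[1]=11 > arr[7]=3
(2, 3): arr[2]=19 > arr[3]=15
(2, 5): arr[2]=19 > arr[5]=10
(2, 6): arr[2]=19 > arr[6]=10
(2, 7): arr[2]=19 > arr[7]=3
(3, 5): arr[3]=15 > arr[5]=10
(3, 6): arr[3]=15 > arr[6]=10
(3, 7): arr[3]=15 > arr[7]=3
(4, 5): arr[4]=20 > arr[5]=10
(4, 6): arr[4]=20 > arr[6]=10
(4, 7): arr[4]=20 > arr[7]=3
(5, 7): arr[5]=10 > arr[7]=3
(6, 7): arr[6]=10 > arr[7]=3

Total inversions: 15

The array has 15 inversion(s): (1,5), (1,6), (1,7), (2,3), (2,5), (2,6), (2,7), (3,5), (3,6), (3,7), (4,5), (4,6), (4,7), (5,7), (6,7). Each pair (i,j) satisfies i < j and arr[i] > arr[j].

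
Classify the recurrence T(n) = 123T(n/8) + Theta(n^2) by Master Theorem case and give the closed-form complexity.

Master Theorem for T(n) = 123T(n/8) + O(n^2):

a = 123, b = 8, c = 2
log_b(a) = log_8(123) = 2.3142

Case 1: c = 2 < log_8(123) = 2.3142
T(n) = O(n^(log_8 123))

For T(n) = 123T(n/8) + O(n^2): log_8(123) = 2.3142. This is Case 1 of the Master Theorem (c < log_b(a), work dominated by leaves), giving O(n^(log_8 123)).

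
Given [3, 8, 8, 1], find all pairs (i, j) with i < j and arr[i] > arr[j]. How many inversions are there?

Finding inversions in [3, 8, 8, 1]:

(0, 3): arr[0]=3 > arr[3]=1
(1, 3): arr[1]=8 > arr[3]=1
(2, 3): arr[2]=8 > arr[3]=1

Total inversions: 3

The array has 3 inversion(s): (0,3), (1,3), (2,3). Each pair (i,j) satisfies i < j and arr[i] > arr[j].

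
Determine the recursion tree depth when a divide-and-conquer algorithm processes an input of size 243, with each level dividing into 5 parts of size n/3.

For divide and conquer with division factor 3:

Problem sizes at each level:
Level 0: 243
Level 1: 81
Level 2: 27
Level 3: 9
Level 4: 3
Level 5: 1

The root is level 0 and the size-1 base case is level 5 (the tree spans levels 0 through 5, i.e. 6 levels counting the root), so the depth is the number of divisions: log_3(243) = 5

The recursion tree depth is log_3(243) = 5. At each level, the problem size is divided by 3, so it takes 5 divisions to reduce to a base case of size 1. The algorithm makes 5 recursive calls at each level.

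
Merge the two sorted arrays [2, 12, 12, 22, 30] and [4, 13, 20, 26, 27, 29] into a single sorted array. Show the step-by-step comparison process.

Merging process:

Compare 2 vs 4: take 2 from left. Merged: [2]
Compare 12 vs 4: take 4 from right. Merged: [2, 4]
Compare 12 vs 13: take 12 from left. Merged: [2, 4, 12]
Compare 12 vs 13: take 12 from left. Merged: [2, 4, 12, 12]
Compare 22 vs 13: take 13 from right. Merged: [2, 4, 12, 12, 13]
Compare 22 vs 20: take 20 from right. Merged: [2, 4, 12, 12, 13, 20]
Compare 22 vs 26: take 22 from left. Merged: [2, 4, 12, 12, 13, 20, 22]
Compare 30 vs 26: take 26 from right. Merged: [2, 4, 12, 12, 13, 20, 22, 26]
Compare 30 vs 27: take 27 from right. Merged: [2, 4, 12, 12, 13, 20, 22, 26, 27]
Compare 30 vs 29: take 29 from right. Merged: [2, 4, 12, 12, 13, 20, 22, 26, 27, 29]
Append remaining from left: [30]. Merged: [2, 4, 12, 12, 13, 20, 22, 26, 27, 29, 30]

Final merged array: [2, 4, 12, 12, 13, 20, 22, 26, 27, 29, 30]
Total comparisons: 10

The merged array is [2, 4, 12, 12, 13, 20, 22, 26, 27, 29, 30], requiring 10 comparisons. The merge step runs in O(n) time where n is the total number of elements.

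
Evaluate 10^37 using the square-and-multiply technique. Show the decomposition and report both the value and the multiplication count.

Computing 10^37 by squaring (build up from 10^1; each line after the first costs one multiplication):

10^1 = 10
10^2 = (10^1)^2 = 10^2 = 100
10^4 = (10^2)^2 = 100^2 = 10000
10^8 = (10^4)^2 = 10000^2 = 100000000
10^9 = 10 * 10^8 = 10 * 100000000 = 1000000000
10^18 = (10^9)^2 = 1000000000^2 = 1000000000000000000
10^36 = (10^18)^2 = 1000000000000000000^2 = 1000000000000000000000000000000000000
10^37 = 10 * 10^36 = 10 * 1000000000000000000000000000000000000 = 10000000000000000000000000000000000000

Result: 10000000000000000000000000000000000000
Multiplications needed: 7 (7 lines after 10^1)

10^37 = 10000000000000000000000000000000000000. Using exponentiation by squaring, this requires 7 multiplications. The key idea: if the exponent is even, square the half-power; if odd, multiply by the base once.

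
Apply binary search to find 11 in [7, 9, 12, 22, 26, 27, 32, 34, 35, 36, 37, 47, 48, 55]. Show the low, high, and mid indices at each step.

Binary search for 11 in [7, 9, 12, 22, 26, 27, 32, 34, 35, 36, 37, 47, 48, 55]:

lo=0, hi=13, mid=6, arr[mid]=32 -> 32 > 11, search left half
lo=0, hi=5, mid=2, arr[mid]=12 -> 12 > 11, search left half
lo=0, hi=1, mid=0, arr[mid]=7 -> 7 < 11, search right half
lo=1, hi=1, mid=1, arr[mid]=9 -> 9 < 11, search right half
lo=2 > hi=1, target 11 not found

Binary search determines that 11 is not in the array after 4 comparisons. The search space was exhausted without finding the target.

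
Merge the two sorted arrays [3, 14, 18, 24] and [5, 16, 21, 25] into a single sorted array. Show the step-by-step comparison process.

Merging process:

Compare 3 vs 5: take 3 from left. Merged: [3]
Compare 14 vs 5: take 5 from right. Merged: [3, 5]
Compare 14 vs 16: take 14 from left. Merged: [3, 5, 14]
Compare 18 vs 16: take 16 from right. Merged: [3, 5, 14, 16]
Compare 18 vs 21: take 18 from left. Merged: [3, 5, 14, 16, 18]
Compare 24 vs 21: take 21 from right. Merged: [3, 5, 14, 16, 18, 21]
Compare 24 vs 25: take 24 from left. Merged: [3, 5, 14, 16, 18, 21, 24]
Append remaining from right: [25]. Merged: [3, 5, 14, 16, 18, 21, 24, 25]

Final merged array: [3, 5, 14, 16, 18, 21, 24, 25]
Total comparisons: 7

The merged array is [3, 5, 14, 16, 18, 21, 24, 25], requiring 7 comparisons. The merge step runs in O(n) time where n is the total number of elements.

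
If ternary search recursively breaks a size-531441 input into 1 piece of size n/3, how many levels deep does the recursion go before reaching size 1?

For divide and conquer with division factor 3:

Problem sizes at each level:
Level 0: 531441
Level 1: 177147
Level 2: 59049
Level 3: 19683
Level 4: 6561
Level 5: 2187
Level 6: 729
Level 7: 243
Level 8: 81
Level 9: 27
Level 10: 9
Level 11: 3
Level 12: 1

The root is level 0 and the size-1 base case is level 12 (the tree spans levels 0 through 12, i.e. 13 levels counting the root), so the depth is the number of divisions: log_3(531441) = 12

The recursion tree depth is log_3(531441) = 12. At each level, the problem size is divided by 3, so it takes 12 divisions to reduce to a base case of size 1. The algorithm makes 1 recursive call at each level.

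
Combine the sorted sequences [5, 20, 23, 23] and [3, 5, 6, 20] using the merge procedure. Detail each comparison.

Merging process:

Compare 5 vs 3: take 3 from right. Merged: [3]
Compare 5 vs 5: take 5 from left. Merged: [3, 5]
Compare 20 vs 5: take 5 from right. Merged: [3, 5, 5]
Compare 20 vs 6: take 6 from right. Merged: [3, 5, 5, 6]
Compare 20 vs 20: take 20 from left. Merged: [3, 5, 5, 6, 20]
Compare 23 vs 20: take 20 from right. Merged: [3, 5, 5, 6, 20, 20]
Append remaining from left: [23, 23]. Merged: [3, 5, 5, 6, 20, 20, 23, 23]

Final merged array: [3, 5, 5, 6, 20, 20, 23, 23]
Total comparisons: 6

The merged array is [3, 5, 5, 6, 20, 20, 23, 23], requiring 6 comparisons. The merge step runs in O(n) time where n is the total number of elements.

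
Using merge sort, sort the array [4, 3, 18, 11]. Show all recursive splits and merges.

Merge sort trace:

Split: [4, 3, 18, 11] -> [4, 3] and [18, 11]
  Split: [4, 3] -> [4] and [3]
  Merge: [4] + [3] -> [3, 4]
  Split: [18, 11] -> [18] and [11]
  Merge: [18] + [11] -> [11, 18]
Merge: [3, 4] + [11, 18] -> [3, 4, 11, 18]

Final sorted array: [3, 4, 11, 18]

The merge sort proceeds by recursively splitting the array and merging sorted halves.
After all merges, the sorted array is [3, 4, 11, 18].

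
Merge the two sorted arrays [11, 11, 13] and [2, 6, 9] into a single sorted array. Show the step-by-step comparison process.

Merging process:

Compare 11 vs 2: take 2 from right. Merged: [2]
Compare 11 vs 6: take 6 from right. Merged: [2, 6]
Compare 11 vs 9: take 9 from right. Merged: [2, 6, 9]
Append remaining from left: [11, 11, 13]. Merged: [2, 6, 9, 11, 11, 13]

Final merged array: [2, 6, 9, 11, 11, 13]
Total comparisons: 3

The merged array is [2, 6, 9, 11, 11, 13], requiring 3 comparisons. The merge step runs in O(n) time where n is the total number of elements.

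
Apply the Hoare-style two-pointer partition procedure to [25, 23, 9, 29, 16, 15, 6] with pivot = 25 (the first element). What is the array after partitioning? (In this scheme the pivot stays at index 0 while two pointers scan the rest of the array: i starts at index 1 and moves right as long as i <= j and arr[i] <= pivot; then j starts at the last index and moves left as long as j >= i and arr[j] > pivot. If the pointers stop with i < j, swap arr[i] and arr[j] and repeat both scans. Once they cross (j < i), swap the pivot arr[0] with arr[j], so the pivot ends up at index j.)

Hoare-style two-pointer partition with pivot = 25:

Initial array: [25, 23, 9, 29, 16, 15, 6]

Pointers start at i = 1, j = 6.
i stops at index 3 (arr[3]=29 > 25), j stops at index 6 (arr[6]=6 <= 25): swap arr[3] and arr[6], array becomes [25, 23, 9, 6, 16, 15, 29]
i ends at 6, j ends at 5: the pointers have crossed (j < i), so scanning stops.

Swap pivot arr[0] with arr[5] to place pivot at position 5: [15, 23, 9, 6, 16, 25, 29]
Pivot position: 5

After partitioning with pivot 25, the array becomes [15, 23, 9, 6, 16, 25, 29]. The pivot is placed at index 5. All elements to the left of the pivot are <= 25, and all elements to the right are > 25.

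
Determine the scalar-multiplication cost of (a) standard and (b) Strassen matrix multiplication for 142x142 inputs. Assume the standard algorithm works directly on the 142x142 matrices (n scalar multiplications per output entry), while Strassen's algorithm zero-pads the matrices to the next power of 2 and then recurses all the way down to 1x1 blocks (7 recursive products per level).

Matrix multiplication for 142x142 matrices:

Strassen's algorithm requires power-of-2 dimensions. Pad 142x142 to 256x256 (next power of 2).

Standard algorithm: 142^3 = 2863288 multiplications
Strassen's algorithm: 7^(log2(256)) = 7^8 = 5764801 multiplications
Difference: 2863288 - 5764801 = -2901513 (Strassen uses MORE here due to padding overhead — for small or just-over-power-of-2 n, padding can outweigh the per-level savings)

Standard: 2863288 multiplications (142^3). Strassen: 5764801 multiplications (7^8, after padding to 256x256). Strassen reduces 8 recursive multiplications to 7 at each level.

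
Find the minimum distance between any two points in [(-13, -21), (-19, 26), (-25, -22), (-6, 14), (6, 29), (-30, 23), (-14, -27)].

Computing all pairwise distances among 7 points:

d((-13, -21), (-19, 26)) = 47.3814
d((-13, -21), (-25, -22)) = 12.0416
d((-13, -21), (-6, 14)) = 35.6931
d((-13, -21), (6, 29)) = 53.4883
d((-13, -21), (-30, 23)) = 47.1699
d((-13, -21), (-14, -27)) = 6.0828 <-- minimum
d((-19, 26), (-25, -22)) = 48.3735
d((-19, 26), (-6, 14)) = 17.6918
d((-19, 26), (6, 29)) = 25.1794
d((-19, 26), (-30, 23)) = 11.4018
d((-19, 26), (-14, -27)) = 53.2353
d((-25, -22), (-6, 14)) = 40.7063
d((-25, -22), (6, 29)) = 59.6825
d((-25, -22), (-30, 23)) = 45.2769
d((-25, -22), (-14, -27)) = 12.083
d((-6, 14), (6, 29)) = 19.2094
d((-6, 14), (-30, 23)) = 25.632
d((-6, 14), (-14, -27)) = 41.7732
d((6, 29), (-30, 23)) = 36.4966
d((6, 29), (-14, -27)) = 59.4643
d((-30, 23), (-14, -27)) = 52.4976

Closest pair: (-13, -21) and (-14, -27) with distance 6.0828

The closest pair is (-13, -21) and (-14, -27) with Euclidean distance 6.0828. For 7 points, brute-force pairwise comparison is shown above. For large n, the divide-and-conquer algorithm (sort by x, recurse on halves, check the dividing strip) achieves O(n log n).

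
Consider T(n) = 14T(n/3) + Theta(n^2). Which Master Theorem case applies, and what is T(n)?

Master Theorem for T(n) = 14T(n/3) + O(n^2):

a = 14, b = 3, c = 2
log_b(a) = log_3(14) = 2.4022

Case 1: c = 2 < log_3(14) = 2.4022
T(n) = O(n^(log_3 14))

For T(n) = 14T(n/3) + O(n^2): log_3(14) = 2.4022. This is Case 1 of the Master Theorem (c < log_b(a), work dominated by leaves), giving O(n^(log_3 14)).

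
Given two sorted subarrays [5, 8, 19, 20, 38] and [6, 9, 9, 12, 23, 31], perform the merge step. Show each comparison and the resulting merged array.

Merging process:

Compare 5 vs 6: take 5 from left. Merged: [5]
Compare 8 vs 6: take 6 from right. Merged: [5, 6]
Compare 8 vs 9: take 8 from left. Merged: [5, 6, 8]
Compare 19 vs 9: take 9 from right. Merged: [5, 6, 8, 9]
Compare 19 vs 9: take 9 from right. Merged: [5, 6, 8, 9, 9]
Compare 19 vs 12: take 12 from right. Merged: [5, 6, 8, 9, 9, 12]
Compare 19 vs 23: take 19 from left. Merged: [5, 6, 8, 9, 9, 12, 19]
Compare 20 vs 23: take 20 from left. Merged: [5, 6, 8, 9, 9, 12, 19, 20]
Compare 38 vs 23: take 23 from right. Merged: [5, 6, 8, 9, 9, 12, 19, 20, 23]
Compare 38 vs 31: take 31 from right. Merged: [5, 6, 8, 9, 9, 12, 19, 20, 23, 31]
Append remaining from left: [38]. Merged: [5, 6, 8, 9, 9, 12, 19, 20, 23, 31, 38]

Final merged array: [5, 6, 8, 9, 9, 12, 19, 20, 23, 31, 38]
Total comparisons: 10

The merged array is [5, 6, 8, 9, 9, 12, 19, 20, 23, 31, 38], requiring 10 comparisons. The merge step runs in O(n) time where n is the total number of elements.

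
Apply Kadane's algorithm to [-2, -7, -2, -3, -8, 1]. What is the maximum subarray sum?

Using Kadane's algorithm on [-2, -7, -2, -3, -8, 1]:

Scanning through the array:
Position 1 (value -7): max_ending_here = -7, max_so_far = -2
Position 2 (value -2): max_ending_here = -2, max_so_far = -2
Position 3 (value -3): max_ending_here = -3, max_so_far = -2
Position 4 (value -8): max_ending_here = -8, max_so_far = -2
Position 5 (value 1): max_ending_here = 1, max_so_far = 1

Maximum subarray: [1]
Maximum sum: 1

The maximum subarray is [1] with sum 1. This subarray runs from index 5 to index 5.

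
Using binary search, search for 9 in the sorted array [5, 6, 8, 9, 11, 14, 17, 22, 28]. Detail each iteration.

Binary search for 9 in [5, 6, 8, 9, 11, 14, 17, 22, 28]:

lo=0, hi=8, mid=4, arr[mid]=11 -> 11 > 9, search left half
lo=0, hi=3, mid=1, arr[mid]=6 -> 6 < 9, search right half
lo=2, hi=3, mid=2, arr[mid]=8 -> 8 < 9, search right half
lo=3, hi=3, mid=3, arr[mid]=9 -> Found target at index 3!

Binary search finds 9 at index 3 after 4 comparisons. The search repeatedly halves the search space by comparing with the middle element.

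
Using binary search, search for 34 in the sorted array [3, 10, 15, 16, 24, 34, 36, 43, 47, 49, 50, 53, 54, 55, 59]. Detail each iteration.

Binary search for 34 in [3, 10, 15, 16, 24, 34, 36, 43, 47, 49, 50, 53, 54, 55, 59]:

lo=0, hi=14, mid=7, arr[mid]=43 -> 43 > 34, search left half
lo=0, hi=6, mid=3, arr[mid]=16 -> 16 < 34, search right half
lo=4, hi=6, mid=5, arr[mid]=34 -> Found target at index 5!

Binary search finds 34 at index 5 after 3 comparisons. The search repeatedly halves the search space by comparing with the middle element.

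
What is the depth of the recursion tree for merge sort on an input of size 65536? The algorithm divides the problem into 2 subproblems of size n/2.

For divide and conquer with division factor 2:

Problem sizes at each level:
Level 0: 65536
Level 1: 32768
Level 2: 16384
Level 3: 8192
Level 4: 4096
Level 5: 2048
Level 6: 1024
Level 7: 512
Level 8: 256
Level 9: 128
Level 10: 64
Level 11: 32
Level 12: 16
Level 13: 8
Level 14: 4
Level 15: 2
Level 16: 1

The root is level 0 and the size-1 base case is level 16 (the tree spans levels 0 through 16, i.e. 17 levels counting the root), so the depth is the number of divisions: log_2(65536) = 16

The recursion tree depth is log_2(65536) = 16. At each level, the problem size is divided by 2, so it takes 16 divisions to reduce to a base case of size 1. The algorithm makes 2 recursive calls at each level.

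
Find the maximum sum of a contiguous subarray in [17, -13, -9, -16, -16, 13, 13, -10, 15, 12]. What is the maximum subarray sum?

Using Kadane's algorithm on [17, -13, -9, -16, -16, 13, 13, -10, 15, 12]:

Scanning through the array:
Position 1 (value -13): max_ending_here = 4, max_so_far = 17
Position 2 (value -9): max_ending_here = -5, max_so_far = 17
Position 3 (value -16): max_ending_here = -16, max_so_far = 17
Position 4 (value -16): max_ending_here = -16, max_so_far = 17
Position 5 (value 13): max_ending_here = 13, max_so_far = 17
Position 6 (value 13): max_ending_here = 26, max_so_far = 26
Position 7 (value -10): max_ending_here = 16, max_so_far = 26
Position 8 (value 15): max_ending_here = 31, max_so_far = 31
Position 9 (value 12): max_ending_here = 43, max_so_far = 43

Maximum subarray: [13, 13, -10, 15, 12]
Maximum sum: 43

The maximum subarray is [13, 13, -10, 15, 12] with sum 43. This subarray runs from index 5 to index 9.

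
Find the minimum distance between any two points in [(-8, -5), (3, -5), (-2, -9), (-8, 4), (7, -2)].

Computing all pairwise distances among 5 points:

d((-8, -5), (3, -5)) = 11.0
d((-8, -5), (-2, -9)) = 7.2111
d((-8, -5), (-8, 4)) = 9.0
d((-8, -5), (7, -2)) = 15.2971
d((3, -5), (-2, -9)) = 6.4031
d((3, -5), (-8, 4)) = 14.2127
d((3, -5), (7, -2)) = 5.0 <-- minimum
d((-2, -9), (-8, 4)) = 14.3178
d((-2, -9), (7, -2)) = 11.4018
d((-8, 4), (7, -2)) = 16.1555

Closest pair: (3, -5) and (7, -2) with distance 5.0

The closest pair is (3, -5) and (7, -2) with Euclidean distance 5.0. For 5 points, brute-force pairwise comparison is shown above. For large n, the divide-and-conquer algorithm (sort by x, recurse on halves, check the dividing strip) achieves O(n log n).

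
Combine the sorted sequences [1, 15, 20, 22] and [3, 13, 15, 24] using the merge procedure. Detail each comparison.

Merging process:

Compare 1 vs 3: take 1 from left. Merged: [1]
Compare 15 vs 3: take 3 from right. Merged: [1, 3]
Compare 15 vs 13: take 13 from right. Merged: [1, 3, 13]
Compare 15 vs 15: take 15 from left. Merged: [1, 3, 13, 15]
Compare 20 vs 15: take 15 from right. Merged: [1, 3, 13, 15, 15]
Compare 20 vs 24: take 20 from left. Merged: [1, 3, 13, 15, 15, 20]
Compare 22 vs 24: take 22 from left. Merged: [1, 3, 13, 15, 15, 20, 22]
Append remaining from right: [24]. Merged: [1, 3, 13, 15, 15, 20, 22, 24]

Final merged array: [1, 3, 13, 15, 15, 20, 22, 24]
Total comparisons: 7

The merged array is [1, 3, 13, 15, 15, 20, 22, 24], requiring 7 comparisons. The merge step runs in O(n) time where n is the total number of elements.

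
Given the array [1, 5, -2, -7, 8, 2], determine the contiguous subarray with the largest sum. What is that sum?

Using Kadane's algorithm on [1, 5, -2, -7, 8, 2]:

Scanning through the array:
Position 1 (value 5): max_ending_here = 6, max_so_far = 6
Position 2 (value -2): max_ending_here = 4, max_so_far = 6
Position 3 (value -7): max_ending_here = -3, max_so_far = 6
Position 4 (value 8): max_ending_here = 8, max_so_far = 8
Position 5 (value 2): max_ending_here = 10, max_so_far = 10

Maximum subarray: [8, 2]
Maximum sum: 10

The maximum subarray is [8, 2] with sum 10. This subarray runs from index 4 to index 5.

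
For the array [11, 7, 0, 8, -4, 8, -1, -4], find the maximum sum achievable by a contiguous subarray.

Using Kadane's algorithm on [11, 7, 0, 8, -4, 8, -1, -4]:

Scanning through the array:
Position 1 (value 7): max_ending_here = 18, max_so_far = 18
Position 2 (value 0): max_ending_here = 18, max_so_far = 18
Position 3 (value 8): max_ending_here = 26, max_so_far = 26
Position 4 (value -4): max_ending_here = 22, max_so_far = 26
Position 5 (value 8): max_ending_here = 30, max_so_far = 30
Position 6 (value -1): max_ending_here = 29, max_so_far = 30
Position 7 (value -4): max_ending_here = 25, max_so_far = 30

Maximum subarray: [11, 7, 0, 8, -4, 8]
Maximum sum: 30

The maximum subarray is [11, 7, 0, 8, -4, 8] with sum 30. This subarray runs from index 0 to index 5.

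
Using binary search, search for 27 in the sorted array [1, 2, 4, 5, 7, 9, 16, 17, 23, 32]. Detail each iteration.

Binary search for 27 in [1, 2, 4, 5, 7, 9, 16, 17, 23, 32]:

lo=0, hi=9, mid=4, arr[mid]=7 -> 7 < 27, search right half
lo=5, hi=9, mid=7, arr[mid]=17 -> 17 < 27, search right half
lo=8, hi=9, mid=8, arr[mid]=23 -> 23 < 27, search right half
lo=9, hi=9, mid=9, arr[mid]=32 -> 32 > 27, search left half
lo=9 > hi=8, target 27 not found

Binary search determines that 27 is not in the array after 4 comparisons. The search space was exhausted without finding the target.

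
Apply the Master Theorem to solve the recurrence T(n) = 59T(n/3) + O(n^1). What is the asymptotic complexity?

Master Theorem for T(n) = 59T(n/3) + O(n^1):

a = 59, b = 3, c = 1
log_b(a) = log_3(59) = 3.7115

Case 1: c = 1 < log_3(59) = 3.7115
T(n) = O(n^(log_3 59))

For T(n) = 59T(n/3) + O(n^1): log_3(59) = 3.7115. This is Case 1 of the Master Theorem (c < log_b(a), work dominated by leaves), giving O(n^(log_3 59)).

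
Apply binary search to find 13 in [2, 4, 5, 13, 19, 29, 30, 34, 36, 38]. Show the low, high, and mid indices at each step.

Binary search for 13 in [2, 4, 5, 13, 19, 29, 30, 34, 36, 38]:

lo=0, hi=9, mid=4, arr[mid]=19 -> 19 > 13, search left half
lo=0, hi=3, mid=1, arr[mid]=4 -> 4 < 13, search right half
lo=2, hi=3, mid=2, arr[mid]=5 -> 5 < 13, search right half
lo=3, hi=3, mid=3, arr[mid]=13 -> Found target at index 3!

Binary search finds 13 at index 3 after 4 comparisons. The search repeatedly halves the search space by comparing with the middle element.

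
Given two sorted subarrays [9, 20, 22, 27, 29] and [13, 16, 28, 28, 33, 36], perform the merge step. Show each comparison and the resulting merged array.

Merging process:

Compare 9 vs 13: take 9 from left. Merged: [9]
Compare 20 vs 13: take 13 from right. Merged: [9, 13]
Compare 20 vs 16: take 16 from right. Merged: [9, 13, 16]
Compare 20 vs 28: take 20 from left. Merged: [9, 13, 16, 20]
Compare 22 vs 28: take 22 from left. Merged: [9, 13, 16, 20, 22]
Compare 27 vs 28: take 27 from left. Merged: [9, 13, 16, 20, 22, 27]
Compare 29 vs 28: take 28 from right. Merged: [9, 13, 16, 20, 22, 27, 28]
Compare 29 vs 28: take 28 from right. Merged: [9, 13, 16, 20, 22, 27, 28, 28]
Compare 29 vs 33: take 29 from left. Merged: [9, 13, 16, 20, 22, 27, 28, 28, 29]
Append remaining from right: [33, 36]. Merged: [9, 13, 16, 20, 22, 27, 28, 28, 29, 33, 36]

Final merged array: [9, 13, 16, 20, 22, 27, 28, 28, 29, 33, 36]
Total comparisons: 9

The merged array is [9, 13, 16, 20, 22, 27, 28, 28, 29, 33, 36], requiring 9 comparisons. The merge step runs in O(n) time where n is the total number of elements.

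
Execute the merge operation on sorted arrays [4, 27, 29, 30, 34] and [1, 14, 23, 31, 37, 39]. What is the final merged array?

Merging process:

Compare 4 vs 1: take 1 from right. Merged: [1]
Compare 4 vs 14: take 4 from left. Merged: [1, 4]
Compare 27 vs 14: take 14 from right. Merged: [1, 4, 14]
Compare 27 vs 23: take 23 from right. Merged: [1, 4, 14, 23]
Compare 27 vs 31: take 27 from left. Merged: [1, 4, 14, 23, 27]
Compare 29 vs 31: take 29 from left. Merged: [1, 4, 14, 23, 27, 29]
Compare 30 vs 31: take 30 from left. Merged: [1, 4, 14, 23, 27, 29, 30]
Compare 34 vs 31: take 31 from right. Merged: [1, 4, 14, 23, 27, 29, 30, 31]
Compare 34 vs 37: take 34 from left. Merged: [1, 4, 14, 23, 27, 29, 30, 31, 34]
Append remaining from right: [37, 39]. Merged: [1, 4, 14, 23, 27, 29, 30, 31, 34, 37, 39]

Final merged array: [1, 4, 14, 23, 27, 29, 30, 31, 34, 37, 39]
Total comparisons: 9

The merged array is [1, 4, 14, 23, 27, 29, 30, 31, 34, 37, 39], requiring 9 comparisons. The merge step runs in O(n) time where n is the total number of elements.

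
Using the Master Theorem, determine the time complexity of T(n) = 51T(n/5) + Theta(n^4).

Master Theorem for T(n) = 51T(n/5) + O(n^4):

a = 51, b = 5, c = 4
log_b(a) = log_5(51) = 2.4430

Case 3: c = 4 > log_5(51) = 2.4430
T(n) = O(n^4) = O(n^4)

For T(n) = 51T(n/5) + O(n^4): log_5(51) = 2.4430. This is Case 3 of the Master Theorem (c > log_b(a), work dominated by root), giving O(n^4).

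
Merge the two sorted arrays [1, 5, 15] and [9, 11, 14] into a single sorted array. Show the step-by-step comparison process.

Merging process:

Compare 1 vs 9: take 1 from left. Merged: [1]
Compare 5 vs 9: take 5 from left. Merged: [1, 5]
Compare 15 vs 9: take 9 from right. Merged: [1, 5, 9]
Compare 15 vs 11: take 11 from right. Merged: [1, 5, 9, 11]
Compare 15 vs 14: take 14 from right. Merged: [1, 5, 9, 11, 14]
Append remaining from left: [15]. Merged: [1, 5, 9, 11, 14, 15]

Final merged array: [1, 5, 9, 11, 14, 15]
Total comparisons: 5

The merged array is [1, 5, 9, 11, 14, 15], requiring 5 comparisons. The merge step runs in O(n) time where n is the total number of elements.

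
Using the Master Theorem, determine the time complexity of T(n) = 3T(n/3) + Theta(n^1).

Master Theorem for T(n) = 3T(n/3) + O(n^1):

a = 3, b = 3, c = 1
log_b(a) = log_3(3) = 1.0000

Case 2: c = 1 = log_3(3) = 1.0000
T(n) = O(n^1 log n) = O(n log n)

For T(n) = 3T(n/3) + O(n^1): log_3(3) = 1.0000. This is Case 2 of the Master Theorem (c = log_b(a), equal work at all levels), giving O(n log n).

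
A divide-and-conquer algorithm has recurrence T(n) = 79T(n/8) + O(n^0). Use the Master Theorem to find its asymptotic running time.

Master Theorem for T(n) = 79T(n/8) + O(n^0):

a = 79, b = 8, c = 0
log_b(a) = log_8(79) = 2.1013

Case 1: c = 0 < log_8(79) = 2.1013
T(n) = O(n^(log_8 79))

For T(n) = 79T(n/8) + O(n^0): log_8(79) = 2.1013. This is Case 1 of the Master Theorem (c < log_b(a), work dominated by leaves), giving O(n^(log_8 79)).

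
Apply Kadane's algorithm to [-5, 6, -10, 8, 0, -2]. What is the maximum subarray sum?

Using Kadane's algorithm on [-5, 6, -10, 8, 0, -2]:

Scanning through the array:
Position 1 (value 6): max_ending_here = 6, max_so_far = 6
Position 2 (value -10): max_ending_here = -4, max_so_far = 6
Position 3 (value 8): max_ending_here = 8, max_so_far = 8
Position 4 (value 0): max_ending_here = 8, max_so_far = 8
Position 5 (value -2): max_ending_here = 6, max_so_far = 8

Maximum subarray: [8]
Maximum sum: 8

The maximum subarray is [8] with sum 8. This subarray runs from index 3 to index 3.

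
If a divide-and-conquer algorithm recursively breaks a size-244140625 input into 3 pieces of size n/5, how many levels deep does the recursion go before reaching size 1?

For divide and conquer with division factor 5:

Problem sizes at each level:
Level 0: 244140625
Level 1: 48828125
Level 2: 9765625
Level 3: 1953125
Level 4: 390625
Level 5: 78125
Level 6: 15625
Level 7: 3125
Level 8: 625
Level 9: 125
Level 10: 25
Level 11: 5
Level 12: 1

The root is level 0 and the size-1 base case is level 12 (the tree spans levels 0 through 12, i.e. 13 levels counting the root), so the depth is the number of divisions: log_5(244140625) = 12

The recursion tree depth is log_5(244140625) = 12. At each level, the problem size is divided by 5, so it takes 12 divisions to reduce to a base case of size 1. The algorithm makes 3 recursive calls at each level.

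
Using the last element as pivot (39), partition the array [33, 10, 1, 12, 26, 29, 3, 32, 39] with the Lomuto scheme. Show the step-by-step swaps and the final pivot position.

Lomuto partition with pivot = 39:

Initial array: [33, 10, 1, 12, 26, 29, 3, 32, 39]

arr[0]=33 <= 39: swap with position 0, array becomes [33, 10, 1, 12, 26, 29, 3, 32, 39]
arr[1]=10 <= 39: swap with position 1, array becomes [33, 10, 1, 12, 26, 29, 3, 32, 39]
arr[2]=1 <= 39: swap with position 2, array becomes [33, 10, 1, 12, 26, 29, 3, 32, 39]
arr[3]=12 <= 39: swap with position 3, array becomes [33, 10, 1, 12, 26, 29, 3, 32, 39]
arr[4]=26 <= 39: swap with position 4, array becomes [33, 10, 1, 12, 26, 29, 3, 32, 39]
arr[5]=29 <= 39: swap with position 5, array becomes [33, 10, 1, 12, 26, 29, 3, 32, 39]
arr[6]=3 <= 39: swap with position 6, array becomes [33, 10, 1, 12, 26, 29, 3, 32, 39]
arr[7]=32 <= 39: swap with position 7, array becomes [33, 10, 1, 12, 26, 29, 3, 32, 39]

Place pivot at position 8: [33, 10, 1, 12, 26, 29, 3, 32, 39]
Pivot position: 8

After partitioning with pivot 39, the array becomes [33, 10, 1, 12, 26, 29, 3, 32, 39]. The pivot is placed at index 8. All elements to the left of the pivot are <= 39, and all elements to the right are > 39.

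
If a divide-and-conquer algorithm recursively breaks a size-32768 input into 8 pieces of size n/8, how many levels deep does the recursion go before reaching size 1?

For divide and conquer with division factor 8:

Problem sizes at each level:
Level 0: 32768
Level 1: 4096
Level 2: 512
Level 3: 64
Level 4: 8
Level 5: 1

The root is level 0 and the size-1 base case is level 5 (the tree spans levels 0 through 5, i.e. 6 levels counting the root), so the depth is the number of divisions: log_8(32768) = 5

The recursion tree depth is log_8(32768) = 5. At each level, the problem size is divided by 8, so it takes 5 divisions to reduce to a base case of size 1. The algorithm makes 8 recursive calls at each level.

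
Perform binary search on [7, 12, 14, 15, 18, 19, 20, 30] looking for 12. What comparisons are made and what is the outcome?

Binary search for 12 in [7, 12, 14, 15, 18, 19, 20, 30]:

lo=0, hi=7, mid=3, arr[mid]=15 -> 15 > 12, search left half
lo=0, hi=2, mid=1, arr[mid]=12 -> Found target at index 1!

Binary search finds 12 at index 1 after 2 comparisons. The search repeatedly halves the search space by comparing with the middle element.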